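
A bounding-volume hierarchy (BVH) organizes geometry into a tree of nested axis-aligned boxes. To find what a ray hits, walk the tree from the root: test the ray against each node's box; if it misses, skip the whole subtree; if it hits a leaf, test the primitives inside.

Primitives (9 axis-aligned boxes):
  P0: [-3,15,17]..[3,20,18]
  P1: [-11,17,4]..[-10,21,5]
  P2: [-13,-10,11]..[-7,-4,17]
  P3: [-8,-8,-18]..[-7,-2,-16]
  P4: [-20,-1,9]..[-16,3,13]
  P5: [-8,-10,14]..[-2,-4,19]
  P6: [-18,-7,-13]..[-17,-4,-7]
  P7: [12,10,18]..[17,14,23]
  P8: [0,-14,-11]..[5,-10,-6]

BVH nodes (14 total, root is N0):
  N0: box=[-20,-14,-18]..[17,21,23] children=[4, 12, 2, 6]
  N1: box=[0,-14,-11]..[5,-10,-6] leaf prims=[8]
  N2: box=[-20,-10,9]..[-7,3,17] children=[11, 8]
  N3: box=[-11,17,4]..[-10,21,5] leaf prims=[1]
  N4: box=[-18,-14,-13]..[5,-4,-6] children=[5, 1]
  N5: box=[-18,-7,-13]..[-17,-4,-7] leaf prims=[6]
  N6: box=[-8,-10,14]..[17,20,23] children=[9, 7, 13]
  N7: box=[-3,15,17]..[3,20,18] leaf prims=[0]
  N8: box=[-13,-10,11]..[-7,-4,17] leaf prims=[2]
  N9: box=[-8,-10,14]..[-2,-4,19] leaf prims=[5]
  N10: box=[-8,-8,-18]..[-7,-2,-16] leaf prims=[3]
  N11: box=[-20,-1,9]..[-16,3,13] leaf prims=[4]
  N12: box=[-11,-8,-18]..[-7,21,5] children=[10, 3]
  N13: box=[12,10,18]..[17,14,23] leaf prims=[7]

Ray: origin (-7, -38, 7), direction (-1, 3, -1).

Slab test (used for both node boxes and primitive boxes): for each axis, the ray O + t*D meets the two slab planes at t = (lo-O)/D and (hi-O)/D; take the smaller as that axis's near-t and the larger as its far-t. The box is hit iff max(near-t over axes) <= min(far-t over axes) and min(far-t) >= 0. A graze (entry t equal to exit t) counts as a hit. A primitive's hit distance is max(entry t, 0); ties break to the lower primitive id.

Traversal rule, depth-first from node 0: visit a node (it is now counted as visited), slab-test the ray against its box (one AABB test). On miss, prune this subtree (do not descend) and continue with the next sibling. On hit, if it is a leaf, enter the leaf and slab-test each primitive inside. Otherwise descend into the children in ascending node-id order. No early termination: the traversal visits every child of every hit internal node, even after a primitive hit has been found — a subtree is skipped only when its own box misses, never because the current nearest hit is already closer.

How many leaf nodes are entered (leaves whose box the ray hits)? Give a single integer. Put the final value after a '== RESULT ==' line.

Walk:
N0 x:[-24,13] y:[8,59/3] z:[-16,25] -> hit [8,13], descend [2, 4, 6, 12]
  N2 x:[0,13] y:[28/3,41/3] z:[-10,-2] -> miss, prune
  N4 x:[-12,11] y:[8,34/3] z:[13,20] -> miss, prune
  N6 x:[-24,1] y:[28/3,58/3] z:[-16,-7] -> miss, prune
  N12 x:[0,4] y:[10,59/3] z:[2,25] -> miss, prune

order=[0, 2, 4, 6, 12]  |boxes|=5  |leaves|=0  hit=miss

== RESULT ==
0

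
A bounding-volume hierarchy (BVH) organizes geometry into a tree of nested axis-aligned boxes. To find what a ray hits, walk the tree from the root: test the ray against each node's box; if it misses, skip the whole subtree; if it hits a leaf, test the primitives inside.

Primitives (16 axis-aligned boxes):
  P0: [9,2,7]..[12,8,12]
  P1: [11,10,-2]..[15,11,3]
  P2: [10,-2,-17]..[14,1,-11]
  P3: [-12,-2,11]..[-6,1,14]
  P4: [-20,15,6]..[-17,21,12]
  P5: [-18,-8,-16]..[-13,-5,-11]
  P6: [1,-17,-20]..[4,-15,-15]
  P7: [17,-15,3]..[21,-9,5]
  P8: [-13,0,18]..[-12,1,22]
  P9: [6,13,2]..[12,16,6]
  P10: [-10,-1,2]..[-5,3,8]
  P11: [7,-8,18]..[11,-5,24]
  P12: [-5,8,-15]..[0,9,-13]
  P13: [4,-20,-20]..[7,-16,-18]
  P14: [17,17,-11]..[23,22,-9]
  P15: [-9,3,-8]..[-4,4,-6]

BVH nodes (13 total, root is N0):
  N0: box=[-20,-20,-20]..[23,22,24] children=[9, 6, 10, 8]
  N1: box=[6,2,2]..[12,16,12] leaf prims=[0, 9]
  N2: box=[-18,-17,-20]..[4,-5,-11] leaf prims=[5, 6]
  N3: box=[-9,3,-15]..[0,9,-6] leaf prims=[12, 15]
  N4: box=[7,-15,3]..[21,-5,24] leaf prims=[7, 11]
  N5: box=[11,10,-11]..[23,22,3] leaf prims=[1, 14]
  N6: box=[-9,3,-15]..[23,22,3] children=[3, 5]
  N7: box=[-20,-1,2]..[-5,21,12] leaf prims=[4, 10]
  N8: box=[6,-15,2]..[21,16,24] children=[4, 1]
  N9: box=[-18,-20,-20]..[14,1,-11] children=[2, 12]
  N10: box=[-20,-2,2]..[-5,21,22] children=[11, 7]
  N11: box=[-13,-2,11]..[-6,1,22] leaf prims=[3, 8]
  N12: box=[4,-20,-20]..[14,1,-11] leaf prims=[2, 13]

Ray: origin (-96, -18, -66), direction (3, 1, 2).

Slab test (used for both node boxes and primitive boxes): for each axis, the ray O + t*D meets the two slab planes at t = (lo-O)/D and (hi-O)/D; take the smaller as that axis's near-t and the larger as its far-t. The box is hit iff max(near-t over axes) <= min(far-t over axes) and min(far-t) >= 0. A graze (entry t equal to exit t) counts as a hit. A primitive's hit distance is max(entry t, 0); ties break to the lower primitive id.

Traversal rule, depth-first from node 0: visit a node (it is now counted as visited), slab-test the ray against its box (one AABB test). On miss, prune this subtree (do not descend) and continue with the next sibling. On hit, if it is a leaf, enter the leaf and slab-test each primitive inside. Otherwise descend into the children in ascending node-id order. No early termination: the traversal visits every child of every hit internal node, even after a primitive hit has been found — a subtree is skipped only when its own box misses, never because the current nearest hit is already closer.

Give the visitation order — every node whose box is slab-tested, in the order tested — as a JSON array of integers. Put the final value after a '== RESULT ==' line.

Traverse from the root:
N0 x:[76/3,119/3] y:[-2,40] z:[23,45] -> hit [76/3,119/3], descend [6, 8, 9, 10]
  N6 x:[29,119/3] y:[21,40] z:[51/2,69/2] -> hit [29,69/2], descend [3, 5]
    N3 x:[29,32] y:[21,27] z:[51/2,30] -> miss, prune
    N5 x:[107/3,119/3] y:[28,40] z:[55/2,69/2] -> miss, prune
  N8 x:[34,39] y:[3,34] z:[34,45] -> hit [34,34], descend [1, 4]
    N1 x:[34,36] y:[20,34] z:[34,39] -> hit [34,34] leaf, test {P0(miss), P9@t=34}
    N4 x:[103/3,39] y:[3,13] z:[69/2,45] -> miss, prune
  N9 x:[26,110/3] y:[-2,19] z:[23,55/2] -> miss, prune
  N10 x:[76/3,91/3] y:[16,39] z:[34,44] -> miss, prune

Summary -> nodes [0, 6, 3, 5, 8, 1, 4, 9, 10]; box-tests=9; leaf-entries=1; first=P9

== RESULT ==
[0, 6, 3, 5, 8, 1, 4, 9, 10]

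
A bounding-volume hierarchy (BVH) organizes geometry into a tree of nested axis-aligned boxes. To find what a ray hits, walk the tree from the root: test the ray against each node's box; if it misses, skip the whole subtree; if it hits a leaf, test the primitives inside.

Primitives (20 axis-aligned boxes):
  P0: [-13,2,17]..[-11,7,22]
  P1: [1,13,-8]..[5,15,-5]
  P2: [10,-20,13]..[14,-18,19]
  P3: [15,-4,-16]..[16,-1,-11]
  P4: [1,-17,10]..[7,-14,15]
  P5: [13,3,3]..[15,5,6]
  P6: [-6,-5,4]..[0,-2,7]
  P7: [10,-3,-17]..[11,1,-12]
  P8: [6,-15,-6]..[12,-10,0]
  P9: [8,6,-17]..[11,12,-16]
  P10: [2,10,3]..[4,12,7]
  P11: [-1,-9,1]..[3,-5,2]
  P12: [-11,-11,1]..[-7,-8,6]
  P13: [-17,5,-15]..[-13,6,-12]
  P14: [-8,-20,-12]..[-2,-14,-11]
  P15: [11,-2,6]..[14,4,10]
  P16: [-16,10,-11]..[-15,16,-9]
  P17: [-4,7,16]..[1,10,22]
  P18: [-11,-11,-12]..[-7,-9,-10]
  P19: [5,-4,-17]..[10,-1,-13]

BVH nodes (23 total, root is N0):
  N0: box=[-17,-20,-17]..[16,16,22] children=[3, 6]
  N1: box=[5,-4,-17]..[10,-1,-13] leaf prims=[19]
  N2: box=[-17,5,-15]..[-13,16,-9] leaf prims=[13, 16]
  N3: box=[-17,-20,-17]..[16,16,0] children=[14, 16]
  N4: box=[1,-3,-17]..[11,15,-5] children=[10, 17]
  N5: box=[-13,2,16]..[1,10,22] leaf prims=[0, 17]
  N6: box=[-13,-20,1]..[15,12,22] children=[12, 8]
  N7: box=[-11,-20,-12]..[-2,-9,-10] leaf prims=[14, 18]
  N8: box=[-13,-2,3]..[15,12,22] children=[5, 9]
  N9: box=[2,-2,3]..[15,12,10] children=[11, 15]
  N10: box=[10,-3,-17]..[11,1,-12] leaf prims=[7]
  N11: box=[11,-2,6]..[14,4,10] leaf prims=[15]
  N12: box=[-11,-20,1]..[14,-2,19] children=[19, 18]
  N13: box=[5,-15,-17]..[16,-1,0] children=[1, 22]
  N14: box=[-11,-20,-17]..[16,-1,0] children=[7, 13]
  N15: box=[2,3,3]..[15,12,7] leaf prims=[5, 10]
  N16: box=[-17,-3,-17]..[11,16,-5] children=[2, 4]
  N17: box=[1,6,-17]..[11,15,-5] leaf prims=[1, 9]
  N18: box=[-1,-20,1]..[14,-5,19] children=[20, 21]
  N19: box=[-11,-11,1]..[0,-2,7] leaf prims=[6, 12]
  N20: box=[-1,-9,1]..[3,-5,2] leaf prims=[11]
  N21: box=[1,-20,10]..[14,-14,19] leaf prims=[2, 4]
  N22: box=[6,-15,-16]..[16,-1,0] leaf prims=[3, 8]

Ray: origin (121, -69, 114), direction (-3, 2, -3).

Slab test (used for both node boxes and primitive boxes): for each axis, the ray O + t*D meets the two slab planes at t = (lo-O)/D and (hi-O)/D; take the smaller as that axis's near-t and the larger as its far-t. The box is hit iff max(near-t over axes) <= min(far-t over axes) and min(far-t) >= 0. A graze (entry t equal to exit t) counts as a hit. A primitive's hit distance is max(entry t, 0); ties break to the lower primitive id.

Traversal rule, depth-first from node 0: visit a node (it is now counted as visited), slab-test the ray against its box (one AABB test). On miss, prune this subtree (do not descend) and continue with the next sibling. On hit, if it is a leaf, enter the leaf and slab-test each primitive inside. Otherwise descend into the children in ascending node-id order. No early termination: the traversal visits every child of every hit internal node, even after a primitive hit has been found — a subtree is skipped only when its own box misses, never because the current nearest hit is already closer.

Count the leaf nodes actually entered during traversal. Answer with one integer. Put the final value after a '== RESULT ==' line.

Trace the traversal:
N0 x:[35,46] y:[49/2,85/2] z:[92/3,131/3] -> hit [35,85/2], descend [3, 6]
  N3 x:[35,46] y:[49/2,85/2] z:[38,131/3] -> hit [38,85/2], descend [14, 16]
    N14 x:[35,44] y:[49/2,34] z:[38,131/3] -> miss, prune
    N16 x:[110/3,46] y:[33,85/2] z:[119/3,131/3] -> hit [119/3,85/2], descend [2, 4]
      N2 x:[134/3,46] y:[37,85/2] z:[41,43] -> miss, prune
      N4 x:[110/3,40] y:[33,42] z:[119/3,131/3] -> hit [119/3,40], descend [10, 17]
        N10 x:[110/3,37] y:[33,35] z:[42,131/3] -> miss, prune
        N17 x:[110/3,40] y:[75/2,42] z:[119/3,131/3] -> hit [119/3,40] leaf, test {P1(miss), P9(miss)}
  N6 x:[106/3,134/3] y:[49/2,81/2] z:[92/3,113/3] -> hit [106/3,113/3], descend [8, 12]
    N8 x:[106/3,134/3] y:[67/2,81/2] z:[92/3,37] -> hit [106/3,37], descend [5, 9]
      N5 x:[40,134/3] y:[71/2,79/2] z:[92/3,98/3] -> miss, prune
      N9 x:[106/3,119/3] y:[67/2,81/2] z:[104/3,37] -> hit [106/3,37], descend [11, 15]
        N11 x:[107/3,110/3] y:[67/2,73/2] z:[104/3,36] -> hit [107/3,36] leaf, test {P15@t=107/3}
        N15 x:[106/3,119/3] y:[36,81/2] z:[107/3,37] -> hit [36,37] leaf, test {P5@t=36, P10(miss)}
    N12 x:[107/3,44] y:[49/2,67/2] z:[95/3,113/3] -> miss, prune

order=[0, 3, 14, 16, 2, 4, 10, 17, 6, 8, 5, 9, 11, 15, 12]  |boxes|=15  |leaves|=3  hit=P15

== RESULT ==
3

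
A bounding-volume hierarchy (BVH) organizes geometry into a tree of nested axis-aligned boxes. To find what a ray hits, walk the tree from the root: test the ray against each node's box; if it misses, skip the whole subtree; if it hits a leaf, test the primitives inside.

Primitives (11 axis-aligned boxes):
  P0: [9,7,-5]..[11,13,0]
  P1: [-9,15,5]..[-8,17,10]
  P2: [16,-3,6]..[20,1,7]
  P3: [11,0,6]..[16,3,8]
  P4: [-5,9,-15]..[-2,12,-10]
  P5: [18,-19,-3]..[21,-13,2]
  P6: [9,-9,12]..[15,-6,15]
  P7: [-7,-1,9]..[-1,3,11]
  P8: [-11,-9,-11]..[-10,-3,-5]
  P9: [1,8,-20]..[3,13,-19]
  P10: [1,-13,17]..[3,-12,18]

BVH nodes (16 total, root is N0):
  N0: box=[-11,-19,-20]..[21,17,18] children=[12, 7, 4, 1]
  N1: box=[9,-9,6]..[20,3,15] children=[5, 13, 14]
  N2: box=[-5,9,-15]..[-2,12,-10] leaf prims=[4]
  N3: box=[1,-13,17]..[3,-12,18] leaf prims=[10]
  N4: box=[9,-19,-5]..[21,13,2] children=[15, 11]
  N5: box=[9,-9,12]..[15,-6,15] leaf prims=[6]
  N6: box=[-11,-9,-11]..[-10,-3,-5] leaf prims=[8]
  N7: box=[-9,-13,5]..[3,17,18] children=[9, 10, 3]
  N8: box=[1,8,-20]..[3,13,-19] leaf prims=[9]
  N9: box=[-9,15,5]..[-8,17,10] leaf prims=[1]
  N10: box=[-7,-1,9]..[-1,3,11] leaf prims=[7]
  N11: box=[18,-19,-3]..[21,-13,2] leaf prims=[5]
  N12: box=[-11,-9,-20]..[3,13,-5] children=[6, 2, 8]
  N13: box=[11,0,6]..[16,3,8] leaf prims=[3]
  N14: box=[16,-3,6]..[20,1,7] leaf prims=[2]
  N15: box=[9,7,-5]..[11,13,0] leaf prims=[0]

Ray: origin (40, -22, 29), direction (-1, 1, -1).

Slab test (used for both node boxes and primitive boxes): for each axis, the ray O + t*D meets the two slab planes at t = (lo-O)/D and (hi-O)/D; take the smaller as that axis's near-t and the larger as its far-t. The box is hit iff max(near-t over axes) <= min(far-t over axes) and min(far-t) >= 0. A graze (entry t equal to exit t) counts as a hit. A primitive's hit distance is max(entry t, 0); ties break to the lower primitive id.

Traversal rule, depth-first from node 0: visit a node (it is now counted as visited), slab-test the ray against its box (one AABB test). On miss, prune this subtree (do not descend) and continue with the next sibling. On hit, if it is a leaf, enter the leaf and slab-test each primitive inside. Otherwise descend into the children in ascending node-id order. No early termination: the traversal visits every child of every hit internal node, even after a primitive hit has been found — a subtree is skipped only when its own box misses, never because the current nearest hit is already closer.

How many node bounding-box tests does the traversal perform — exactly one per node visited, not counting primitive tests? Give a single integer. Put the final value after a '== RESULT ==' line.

Traverse from the root:
N0 x:[19,51] y:[3,39] z:[11,49] -> hit [19,39], descend [1, 4, 7, 12]
  N1 x:[20,31] y:[13,25] z:[14,23] -> hit [20,23], descend [5, 13, 14]
    N5 x:[25,31] y:[13,16] z:[14,17] -> miss, prune
    N13 x:[24,29] y:[22,25] z:[21,23] -> miss, prune
    N14 x:[20,24] y:[19,23] z:[22,23] -> hit [22,23] leaf, test {P2@t=22}
  N4 x:[19,31] y:[3,35] z:[27,34] -> hit [27,31], descend [11, 15]
    N11 x:[19,22] y:[3,9] z:[27,32] -> miss, prune
    N15 x:[29,31] y:[29,35] z:[29,34] -> hit [29,31] leaf, test {P0@t=29}
  N7 x:[37,49] y:[9,39] z:[11,24] -> miss, prune
  N12 x:[37,51] y:[13,35] z:[34,49] -> miss, prune

Visited [0, 1, 5, 13, 14, 4, 11, 15, 7, 12]. Tests: 10 box, 2 leaf. Nearest: P2.

== RESULT ==
10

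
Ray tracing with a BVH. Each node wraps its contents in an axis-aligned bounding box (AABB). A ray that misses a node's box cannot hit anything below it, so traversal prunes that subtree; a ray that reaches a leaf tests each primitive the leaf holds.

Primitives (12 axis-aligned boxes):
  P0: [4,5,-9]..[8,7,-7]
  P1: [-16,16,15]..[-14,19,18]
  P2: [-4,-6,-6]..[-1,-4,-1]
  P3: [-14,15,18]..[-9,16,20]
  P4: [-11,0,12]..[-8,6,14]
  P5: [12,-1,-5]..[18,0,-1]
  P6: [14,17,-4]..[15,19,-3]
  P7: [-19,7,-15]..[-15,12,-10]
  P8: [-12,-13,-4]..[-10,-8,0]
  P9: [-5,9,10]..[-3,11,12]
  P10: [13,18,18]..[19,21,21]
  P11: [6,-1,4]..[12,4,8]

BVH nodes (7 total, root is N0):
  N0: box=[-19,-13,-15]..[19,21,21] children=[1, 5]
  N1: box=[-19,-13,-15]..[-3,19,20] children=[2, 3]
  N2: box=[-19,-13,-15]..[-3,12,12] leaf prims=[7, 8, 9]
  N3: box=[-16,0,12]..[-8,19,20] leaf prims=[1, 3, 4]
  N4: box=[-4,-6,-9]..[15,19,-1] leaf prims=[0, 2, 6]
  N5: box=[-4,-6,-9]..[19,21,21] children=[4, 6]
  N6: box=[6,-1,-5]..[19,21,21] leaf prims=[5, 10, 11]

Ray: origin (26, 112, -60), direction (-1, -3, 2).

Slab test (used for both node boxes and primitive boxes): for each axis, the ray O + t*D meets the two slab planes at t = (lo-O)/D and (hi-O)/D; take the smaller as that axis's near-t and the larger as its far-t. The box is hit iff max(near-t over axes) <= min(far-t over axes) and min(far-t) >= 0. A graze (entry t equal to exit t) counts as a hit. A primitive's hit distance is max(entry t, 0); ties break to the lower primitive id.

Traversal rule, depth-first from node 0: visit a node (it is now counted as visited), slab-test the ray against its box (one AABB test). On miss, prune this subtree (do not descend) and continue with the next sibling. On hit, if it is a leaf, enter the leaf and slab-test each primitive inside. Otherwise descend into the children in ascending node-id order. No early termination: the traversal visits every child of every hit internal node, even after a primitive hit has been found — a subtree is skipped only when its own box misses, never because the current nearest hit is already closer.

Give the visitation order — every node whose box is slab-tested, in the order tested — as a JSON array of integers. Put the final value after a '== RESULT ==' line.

Traverse from the root:
N0 x:[7,45] y:[91/3,125/3] z:[45/2,81/2] -> hit [91/3,81/2], descend [1, 5]
  N1 x:[29,45] y:[31,125/3] z:[45/2,40] -> hit [31,40], descend [2, 3]
    N2 x:[29,45] y:[100/3,125/3] z:[45/2,36] -> hit [100/3,36] leaf, test {P7(miss), P8(miss), P9(miss)}
    N3 x:[34,42] y:[31,112/3] z:[36,40] -> hit [36,112/3] leaf, test {P1(miss), P3(miss), P4@t=36}
  N5 x:[7,30] y:[91/3,118/3] z:[51/2,81/2] -> miss, prune

5 AABB tests over nodes [0, 1, 2, 3, 5]; 2 leaves entered; closest P4.

== RESULT ==
[0, 1, 2, 3, 5]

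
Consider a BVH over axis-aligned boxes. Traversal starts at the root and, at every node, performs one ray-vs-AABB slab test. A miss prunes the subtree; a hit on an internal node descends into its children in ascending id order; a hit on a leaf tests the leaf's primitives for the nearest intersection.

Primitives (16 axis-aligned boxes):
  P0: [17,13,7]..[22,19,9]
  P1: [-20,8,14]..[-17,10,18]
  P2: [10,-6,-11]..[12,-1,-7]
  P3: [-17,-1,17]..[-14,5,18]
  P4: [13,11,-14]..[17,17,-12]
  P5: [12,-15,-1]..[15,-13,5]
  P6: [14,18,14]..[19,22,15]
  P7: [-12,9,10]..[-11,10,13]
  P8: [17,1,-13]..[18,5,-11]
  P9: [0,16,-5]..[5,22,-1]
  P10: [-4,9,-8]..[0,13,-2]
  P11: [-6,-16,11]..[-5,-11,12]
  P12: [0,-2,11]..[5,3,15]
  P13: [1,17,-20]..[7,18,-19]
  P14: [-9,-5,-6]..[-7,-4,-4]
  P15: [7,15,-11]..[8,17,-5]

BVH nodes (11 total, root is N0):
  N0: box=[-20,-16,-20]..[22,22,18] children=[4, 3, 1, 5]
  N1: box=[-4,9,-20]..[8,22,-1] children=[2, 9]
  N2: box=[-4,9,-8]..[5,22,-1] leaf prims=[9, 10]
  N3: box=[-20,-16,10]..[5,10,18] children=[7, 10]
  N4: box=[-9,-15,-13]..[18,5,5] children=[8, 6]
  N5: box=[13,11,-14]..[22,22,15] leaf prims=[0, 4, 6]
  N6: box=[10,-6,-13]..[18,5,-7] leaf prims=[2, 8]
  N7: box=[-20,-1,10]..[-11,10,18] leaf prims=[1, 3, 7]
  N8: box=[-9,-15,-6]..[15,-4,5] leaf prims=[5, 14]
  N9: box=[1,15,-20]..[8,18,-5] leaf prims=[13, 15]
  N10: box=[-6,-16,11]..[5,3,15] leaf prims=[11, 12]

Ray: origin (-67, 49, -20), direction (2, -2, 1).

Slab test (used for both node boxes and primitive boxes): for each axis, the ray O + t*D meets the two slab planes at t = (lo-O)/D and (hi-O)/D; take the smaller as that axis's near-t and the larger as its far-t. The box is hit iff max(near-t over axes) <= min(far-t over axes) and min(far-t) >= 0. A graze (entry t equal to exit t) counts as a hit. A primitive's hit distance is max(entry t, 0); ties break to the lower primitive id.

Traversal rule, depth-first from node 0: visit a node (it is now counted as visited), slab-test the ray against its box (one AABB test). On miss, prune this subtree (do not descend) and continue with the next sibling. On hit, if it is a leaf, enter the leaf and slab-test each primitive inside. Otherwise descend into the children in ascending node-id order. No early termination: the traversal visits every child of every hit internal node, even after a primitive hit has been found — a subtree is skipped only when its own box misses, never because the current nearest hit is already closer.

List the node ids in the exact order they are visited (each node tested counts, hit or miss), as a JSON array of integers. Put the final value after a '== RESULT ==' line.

Traverse from the root:
N0 x:[47/2,89/2] y:[27/2,65/2] z:[0,38] -> hit [47/2,65/2], descend [1, 3, 4, 5]
  N1 x:[63/2,75/2] y:[27/2,20] z:[0,19] -> miss, prune
  N3 x:[47/2,36] y:[39/2,65/2] z:[30,38] -> hit [30,65/2], descend [7, 10]
    N7 x:[47/2,28] y:[39/2,25] z:[30,38] -> miss, prune
    N10 x:[61/2,36] y:[23,65/2] z:[31,35] -> hit [31,65/2] leaf, test {P11@t=31, P12(miss)}
  N4 x:[29,85/2] y:[22,32] z:[7,25] -> miss, prune
  N5 x:[40,89/2] y:[27/2,19] z:[6,35] -> miss, prune

Summary -> nodes [0, 1, 3, 7, 10, 4, 5]; box-tests=7; leaf-entries=1; first=P11

== RESULT ==
[0, 1, 3, 7, 10, 4, 5]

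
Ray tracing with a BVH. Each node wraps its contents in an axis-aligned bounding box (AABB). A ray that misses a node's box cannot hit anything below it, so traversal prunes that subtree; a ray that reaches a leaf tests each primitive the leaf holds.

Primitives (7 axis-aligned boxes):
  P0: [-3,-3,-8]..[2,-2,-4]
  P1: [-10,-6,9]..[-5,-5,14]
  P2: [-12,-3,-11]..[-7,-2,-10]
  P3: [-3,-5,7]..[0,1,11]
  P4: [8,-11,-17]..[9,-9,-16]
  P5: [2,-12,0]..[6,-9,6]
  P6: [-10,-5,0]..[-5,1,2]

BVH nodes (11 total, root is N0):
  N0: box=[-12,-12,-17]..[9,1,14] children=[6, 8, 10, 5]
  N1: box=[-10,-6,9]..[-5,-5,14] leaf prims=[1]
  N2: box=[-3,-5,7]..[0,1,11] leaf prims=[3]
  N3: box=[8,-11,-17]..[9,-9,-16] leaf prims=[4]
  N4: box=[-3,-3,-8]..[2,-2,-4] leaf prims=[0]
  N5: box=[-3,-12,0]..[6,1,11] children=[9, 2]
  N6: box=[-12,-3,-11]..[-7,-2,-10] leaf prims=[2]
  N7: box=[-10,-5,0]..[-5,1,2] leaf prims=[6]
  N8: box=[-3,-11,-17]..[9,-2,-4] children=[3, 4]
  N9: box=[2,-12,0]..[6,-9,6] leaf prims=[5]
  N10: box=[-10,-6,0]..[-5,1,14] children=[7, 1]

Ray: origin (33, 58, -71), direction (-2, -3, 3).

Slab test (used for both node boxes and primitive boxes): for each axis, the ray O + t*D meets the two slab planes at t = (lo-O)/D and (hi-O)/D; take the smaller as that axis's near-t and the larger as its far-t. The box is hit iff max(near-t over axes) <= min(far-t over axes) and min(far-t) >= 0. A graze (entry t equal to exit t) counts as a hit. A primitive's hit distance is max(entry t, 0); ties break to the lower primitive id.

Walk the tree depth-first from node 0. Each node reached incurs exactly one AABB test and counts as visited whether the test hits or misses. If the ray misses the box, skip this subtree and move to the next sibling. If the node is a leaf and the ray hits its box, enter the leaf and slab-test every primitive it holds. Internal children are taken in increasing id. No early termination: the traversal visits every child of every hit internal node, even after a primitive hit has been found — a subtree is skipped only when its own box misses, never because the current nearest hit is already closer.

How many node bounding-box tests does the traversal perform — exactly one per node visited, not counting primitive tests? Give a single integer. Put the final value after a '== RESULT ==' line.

Traverse from the root:
N0 x:[12,45/2] y:[19,70/3] z:[18,85/3] -> hit [19,45/2], descend [5, 6, 8, 10]
  N5 x:[27/2,18] y:[19,70/3] z:[71/3,82/3] -> miss, prune
  N6 x:[20,45/2] y:[20,61/3] z:[20,61/3] -> hit [20,61/3] leaf, test {P2@t=20}
  N8 x:[12,18] y:[20,23] z:[18,67/3] -> miss, prune
  N10 x:[19,43/2] y:[19,64/3] z:[71/3,85/3] -> miss, prune

Visited [0, 5, 6, 8, 10]. Tests: 5 box, 1 leaf. Nearest: P2.

== RESULT ==
5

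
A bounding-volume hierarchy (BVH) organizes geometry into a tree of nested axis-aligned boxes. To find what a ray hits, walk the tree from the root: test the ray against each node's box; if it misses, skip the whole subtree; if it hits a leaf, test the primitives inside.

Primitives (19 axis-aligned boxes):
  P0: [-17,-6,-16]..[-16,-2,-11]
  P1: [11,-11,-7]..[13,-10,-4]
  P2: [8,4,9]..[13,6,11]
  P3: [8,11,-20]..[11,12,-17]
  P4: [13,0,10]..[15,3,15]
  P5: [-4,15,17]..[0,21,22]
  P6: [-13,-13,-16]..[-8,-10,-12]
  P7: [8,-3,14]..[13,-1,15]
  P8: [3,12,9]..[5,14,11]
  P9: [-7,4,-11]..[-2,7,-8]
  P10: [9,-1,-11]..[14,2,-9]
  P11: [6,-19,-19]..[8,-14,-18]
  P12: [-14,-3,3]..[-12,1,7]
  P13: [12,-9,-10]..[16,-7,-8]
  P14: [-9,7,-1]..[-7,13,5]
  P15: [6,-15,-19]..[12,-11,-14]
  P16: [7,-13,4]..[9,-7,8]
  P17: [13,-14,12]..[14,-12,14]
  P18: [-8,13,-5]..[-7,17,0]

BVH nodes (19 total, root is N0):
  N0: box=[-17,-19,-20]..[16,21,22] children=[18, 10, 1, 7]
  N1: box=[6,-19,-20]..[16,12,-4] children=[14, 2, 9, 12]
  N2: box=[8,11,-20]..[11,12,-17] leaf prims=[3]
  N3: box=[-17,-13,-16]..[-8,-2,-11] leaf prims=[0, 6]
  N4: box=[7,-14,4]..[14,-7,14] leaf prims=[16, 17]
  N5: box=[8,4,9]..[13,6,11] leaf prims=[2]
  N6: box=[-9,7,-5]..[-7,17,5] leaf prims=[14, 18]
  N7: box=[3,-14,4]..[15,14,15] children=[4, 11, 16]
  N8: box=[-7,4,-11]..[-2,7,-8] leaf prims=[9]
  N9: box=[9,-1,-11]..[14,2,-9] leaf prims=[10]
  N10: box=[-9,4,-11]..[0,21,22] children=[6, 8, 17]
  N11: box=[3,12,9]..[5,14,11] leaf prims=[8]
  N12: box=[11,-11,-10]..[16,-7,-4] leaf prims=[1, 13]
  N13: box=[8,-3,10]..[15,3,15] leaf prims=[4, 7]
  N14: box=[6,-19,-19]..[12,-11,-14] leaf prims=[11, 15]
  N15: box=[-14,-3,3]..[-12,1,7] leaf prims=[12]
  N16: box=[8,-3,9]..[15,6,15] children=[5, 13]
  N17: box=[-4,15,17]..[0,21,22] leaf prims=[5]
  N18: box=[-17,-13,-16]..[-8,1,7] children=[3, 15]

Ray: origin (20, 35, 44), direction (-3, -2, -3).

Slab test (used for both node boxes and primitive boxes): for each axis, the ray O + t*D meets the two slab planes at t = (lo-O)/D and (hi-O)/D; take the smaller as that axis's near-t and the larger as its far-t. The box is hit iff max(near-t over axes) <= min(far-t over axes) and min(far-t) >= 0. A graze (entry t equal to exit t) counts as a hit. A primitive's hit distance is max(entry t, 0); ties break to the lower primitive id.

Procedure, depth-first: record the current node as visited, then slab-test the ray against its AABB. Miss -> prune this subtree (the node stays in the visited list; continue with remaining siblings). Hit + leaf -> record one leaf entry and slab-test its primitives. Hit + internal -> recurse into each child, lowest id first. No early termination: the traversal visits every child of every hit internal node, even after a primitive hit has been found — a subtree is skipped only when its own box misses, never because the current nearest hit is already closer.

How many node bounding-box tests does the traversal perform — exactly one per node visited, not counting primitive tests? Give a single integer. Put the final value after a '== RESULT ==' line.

Trace the traversal:
N0 x:[4/3,37/3] y:[7,27] z:[22/3,64/3] -> hit [22/3,37/3], descend [1, 7, 10, 18]
  N1 x:[4/3,14/3] y:[23/2,27] z:[16,64/3] -> miss, prune
  N7 x:[5/3,17/3] y:[21/2,49/2] z:[29/3,40/3] -> miss, prune
  N10 x:[20/3,29/3] y:[7,31/2] z:[22/3,55/3] -> hit [22/3,29/3], descend [6, 8, 17]
    N6 x:[9,29/3] y:[9,14] z:[13,49/3] -> miss, prune
    N8 x:[22/3,9] y:[14,31/2] z:[52/3,55/3] -> miss, prune
    N17 x:[20/3,8] y:[7,10] z:[22/3,9] -> hit [22/3,8] leaf, test {P5@t=22/3}
  N18 x:[28/3,37/3] y:[17,24] z:[37/3,20] -> miss, prune

Visited [0, 1, 7, 10, 6, 8, 17, 18]. Tests: 8 box, 1 leaf. Nearest: P5.

== RESULT ==
8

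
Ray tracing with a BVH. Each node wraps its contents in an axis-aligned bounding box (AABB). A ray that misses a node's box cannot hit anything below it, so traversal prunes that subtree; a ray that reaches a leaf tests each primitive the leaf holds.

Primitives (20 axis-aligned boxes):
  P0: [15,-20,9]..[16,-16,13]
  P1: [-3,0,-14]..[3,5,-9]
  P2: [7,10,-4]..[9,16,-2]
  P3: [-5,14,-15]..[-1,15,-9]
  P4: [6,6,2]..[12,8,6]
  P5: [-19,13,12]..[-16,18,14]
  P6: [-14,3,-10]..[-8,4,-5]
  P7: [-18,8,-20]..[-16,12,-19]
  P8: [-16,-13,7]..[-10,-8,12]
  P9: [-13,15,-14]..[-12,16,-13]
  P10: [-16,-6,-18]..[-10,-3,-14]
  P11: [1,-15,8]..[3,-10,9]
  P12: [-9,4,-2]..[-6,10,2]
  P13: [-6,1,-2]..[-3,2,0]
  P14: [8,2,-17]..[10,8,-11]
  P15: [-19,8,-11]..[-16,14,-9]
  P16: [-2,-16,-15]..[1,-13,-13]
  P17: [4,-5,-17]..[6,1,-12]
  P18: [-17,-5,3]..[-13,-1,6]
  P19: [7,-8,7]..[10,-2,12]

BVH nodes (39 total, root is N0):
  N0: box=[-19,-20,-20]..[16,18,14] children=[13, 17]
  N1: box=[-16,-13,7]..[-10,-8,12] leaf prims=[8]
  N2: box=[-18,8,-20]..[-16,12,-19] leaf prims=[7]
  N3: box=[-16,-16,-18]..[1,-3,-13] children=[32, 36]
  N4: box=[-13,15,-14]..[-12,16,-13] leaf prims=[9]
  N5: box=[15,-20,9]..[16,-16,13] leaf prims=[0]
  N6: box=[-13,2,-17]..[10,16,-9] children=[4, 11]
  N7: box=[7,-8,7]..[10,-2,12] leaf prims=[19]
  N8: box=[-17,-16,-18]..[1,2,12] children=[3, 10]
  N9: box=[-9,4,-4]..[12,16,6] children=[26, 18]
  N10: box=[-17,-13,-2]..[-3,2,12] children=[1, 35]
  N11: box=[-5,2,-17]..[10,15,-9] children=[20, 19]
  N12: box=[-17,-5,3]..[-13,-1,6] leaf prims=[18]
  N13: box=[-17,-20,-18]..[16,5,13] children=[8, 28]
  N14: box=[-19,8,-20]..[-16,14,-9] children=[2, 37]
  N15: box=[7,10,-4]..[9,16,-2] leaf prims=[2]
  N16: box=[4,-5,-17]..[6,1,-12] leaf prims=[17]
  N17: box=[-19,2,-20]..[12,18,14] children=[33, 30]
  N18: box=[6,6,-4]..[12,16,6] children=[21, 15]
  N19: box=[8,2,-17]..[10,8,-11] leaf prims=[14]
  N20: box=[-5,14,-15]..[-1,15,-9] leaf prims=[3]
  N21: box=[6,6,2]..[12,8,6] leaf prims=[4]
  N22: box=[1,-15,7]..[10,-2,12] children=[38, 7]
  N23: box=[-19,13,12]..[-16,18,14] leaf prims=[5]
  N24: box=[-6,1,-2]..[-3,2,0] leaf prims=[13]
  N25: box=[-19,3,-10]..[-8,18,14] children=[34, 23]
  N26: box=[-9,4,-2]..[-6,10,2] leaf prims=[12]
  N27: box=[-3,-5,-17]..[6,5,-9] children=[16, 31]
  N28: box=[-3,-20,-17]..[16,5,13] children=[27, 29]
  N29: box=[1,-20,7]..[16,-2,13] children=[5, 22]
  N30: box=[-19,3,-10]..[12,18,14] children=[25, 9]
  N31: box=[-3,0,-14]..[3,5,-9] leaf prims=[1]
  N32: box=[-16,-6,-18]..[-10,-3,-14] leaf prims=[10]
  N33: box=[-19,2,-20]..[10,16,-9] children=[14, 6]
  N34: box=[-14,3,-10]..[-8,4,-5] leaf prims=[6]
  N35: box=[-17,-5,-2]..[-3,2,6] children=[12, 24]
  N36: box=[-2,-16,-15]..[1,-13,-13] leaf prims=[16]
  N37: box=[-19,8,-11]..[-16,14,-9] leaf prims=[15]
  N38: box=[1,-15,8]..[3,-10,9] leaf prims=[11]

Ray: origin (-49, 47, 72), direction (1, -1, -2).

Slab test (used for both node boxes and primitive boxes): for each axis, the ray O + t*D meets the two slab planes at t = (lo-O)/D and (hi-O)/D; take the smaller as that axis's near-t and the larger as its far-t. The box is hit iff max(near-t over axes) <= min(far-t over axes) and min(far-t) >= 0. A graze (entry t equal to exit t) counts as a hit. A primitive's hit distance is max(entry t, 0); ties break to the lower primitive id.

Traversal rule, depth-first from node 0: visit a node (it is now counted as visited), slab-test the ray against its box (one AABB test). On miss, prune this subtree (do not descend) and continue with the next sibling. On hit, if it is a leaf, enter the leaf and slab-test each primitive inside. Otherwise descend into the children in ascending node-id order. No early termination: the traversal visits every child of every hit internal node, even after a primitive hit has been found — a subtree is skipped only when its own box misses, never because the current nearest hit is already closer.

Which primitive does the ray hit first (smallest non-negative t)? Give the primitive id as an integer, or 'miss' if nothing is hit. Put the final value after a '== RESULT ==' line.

Walk:
N0 x:[30,65] y:[29,67] z:[29,46] -> hit [30,46], descend [13, 17]
  N13 x:[32,65] y:[42,67] z:[59/2,45] -> hit [42,45], descend [8, 28]
    N8 x:[32,50] y:[45,63] z:[30,45] -> hit [45,45], descend [3, 10]
      N3 x:[33,50] y:[50,63] z:[85/2,45] -> miss, prune
      N10 x:[32,46] y:[45,60] z:[30,37] -> miss, prune
    N28 x:[46,65] y:[42,67] z:[59/2,89/2] -> miss, prune
  N17 x:[30,61] y:[29,45] z:[29,46] -> hit [30,45], descend [30, 33]
    N30 x:[30,61] y:[29,44] z:[29,41] -> hit [30,41], descend [9, 25]
      N9 x:[40,61] y:[31,43] z:[33,38] -> miss, prune
      N25 x:[30,41] y:[29,44] z:[29,41] -> hit [30,41], descend [23, 34]
        N23 x:[30,33] y:[29,34] z:[29,30] -> hit [30,30] leaf, test {P5@t=30}
        N34 x:[35,41] y:[43,44] z:[77/2,41] -> miss, prune
    N33 x:[30,59] y:[31,45] z:[81/2,46] -> hit [81/2,45], descend [6, 14]
      N6 x:[36,59] y:[31,45] z:[81/2,89/2] -> hit [81/2,89/2], descend [4, 11]
        N4 x:[36,37] y:[31,32] z:[85/2,43] -> miss, prune
        N11 x:[44,59] y:[32,45] z:[81/2,89/2] -> hit [44,89/2], descend [19, 20]
          N19 x:[57,59] y:[39,45] z:[83/2,89/2] -> miss, prune
          N20 x:[44,48] y:[32,33] z:[81/2,87/2] -> miss, prune
      N14 x:[30,33] y:[33,39] z:[81/2,46] -> miss, prune

order=[0, 13, 8, 3, 10, 28, 17, 30, 9, 25, 23, 34, 33, 6, 4, 11, 19, 20, 14]  |boxes|=19  |leaves|=1  hit=P5

== RESULT ==
5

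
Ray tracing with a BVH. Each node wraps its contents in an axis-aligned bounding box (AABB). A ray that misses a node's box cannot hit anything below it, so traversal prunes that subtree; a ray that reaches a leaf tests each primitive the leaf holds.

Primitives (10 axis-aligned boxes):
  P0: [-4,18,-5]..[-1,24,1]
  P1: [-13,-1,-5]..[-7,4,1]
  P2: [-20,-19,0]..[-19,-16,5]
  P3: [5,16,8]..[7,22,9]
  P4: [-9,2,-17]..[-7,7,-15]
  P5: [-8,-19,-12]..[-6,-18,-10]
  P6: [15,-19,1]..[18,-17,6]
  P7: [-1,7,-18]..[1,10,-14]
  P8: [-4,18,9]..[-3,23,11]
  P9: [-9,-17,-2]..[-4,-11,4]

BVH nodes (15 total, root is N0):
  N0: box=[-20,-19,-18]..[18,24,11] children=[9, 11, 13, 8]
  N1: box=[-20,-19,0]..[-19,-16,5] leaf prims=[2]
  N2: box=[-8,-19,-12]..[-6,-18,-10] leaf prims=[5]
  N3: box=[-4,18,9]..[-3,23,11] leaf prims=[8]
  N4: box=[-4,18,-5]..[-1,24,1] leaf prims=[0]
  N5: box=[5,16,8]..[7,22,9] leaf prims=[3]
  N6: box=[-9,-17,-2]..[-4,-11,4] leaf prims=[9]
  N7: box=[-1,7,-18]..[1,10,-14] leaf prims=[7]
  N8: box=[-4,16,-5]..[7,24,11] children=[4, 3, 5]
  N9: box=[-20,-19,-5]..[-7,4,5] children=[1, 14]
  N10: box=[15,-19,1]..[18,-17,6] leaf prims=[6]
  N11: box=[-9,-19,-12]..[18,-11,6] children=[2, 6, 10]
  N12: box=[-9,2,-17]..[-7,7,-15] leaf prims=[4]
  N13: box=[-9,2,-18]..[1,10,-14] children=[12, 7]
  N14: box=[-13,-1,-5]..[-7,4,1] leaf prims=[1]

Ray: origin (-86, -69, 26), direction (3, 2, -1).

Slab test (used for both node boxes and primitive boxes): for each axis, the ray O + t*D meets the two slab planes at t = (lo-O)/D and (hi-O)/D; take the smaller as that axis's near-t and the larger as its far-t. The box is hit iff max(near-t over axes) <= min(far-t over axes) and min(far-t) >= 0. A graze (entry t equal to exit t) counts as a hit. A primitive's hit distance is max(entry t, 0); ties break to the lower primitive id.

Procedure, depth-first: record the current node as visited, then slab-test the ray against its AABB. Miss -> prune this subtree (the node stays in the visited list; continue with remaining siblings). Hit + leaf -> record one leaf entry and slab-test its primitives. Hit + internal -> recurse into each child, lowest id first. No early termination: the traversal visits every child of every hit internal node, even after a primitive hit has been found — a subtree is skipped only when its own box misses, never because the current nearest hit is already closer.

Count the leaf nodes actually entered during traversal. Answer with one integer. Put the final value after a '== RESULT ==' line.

Walk:
N0 x:[22,104/3] y:[25,93/2] z:[15,44] -> hit [25,104/3], descend [8, 9, 11, 13]
  N8 x:[82/3,31] y:[85/2,93/2] z:[15,31] -> miss, prune
  N9 x:[22,79/3] y:[25,73/2] z:[21,31] -> hit [25,79/3], descend [1, 14]
    N1 x:[22,67/3] y:[25,53/2] z:[21,26] -> miss, prune
    N14 x:[73/3,79/3] y:[34,73/2] z:[25,31] -> miss, prune
  N11 x:[77/3,104/3] y:[25,29] z:[20,38] -> hit [77/3,29], descend [2, 6, 10]
    N2 x:[26,80/3] y:[25,51/2] z:[36,38] -> miss, prune
    N6 x:[77/3,82/3] y:[26,29] z:[22,28] -> hit [26,82/3] leaf, test {P9@t=26}
    N10 x:[101/3,104/3] y:[25,26] z:[20,25] -> miss, prune
  N13 x:[77/3,29] y:[71/2,79/2] z:[40,44] -> miss, prune

Summary -> nodes [0, 8, 9, 1, 14, 11, 2, 6, 10, 13]; box-tests=10; leaf-entries=1; first=P9

== RESULT ==
1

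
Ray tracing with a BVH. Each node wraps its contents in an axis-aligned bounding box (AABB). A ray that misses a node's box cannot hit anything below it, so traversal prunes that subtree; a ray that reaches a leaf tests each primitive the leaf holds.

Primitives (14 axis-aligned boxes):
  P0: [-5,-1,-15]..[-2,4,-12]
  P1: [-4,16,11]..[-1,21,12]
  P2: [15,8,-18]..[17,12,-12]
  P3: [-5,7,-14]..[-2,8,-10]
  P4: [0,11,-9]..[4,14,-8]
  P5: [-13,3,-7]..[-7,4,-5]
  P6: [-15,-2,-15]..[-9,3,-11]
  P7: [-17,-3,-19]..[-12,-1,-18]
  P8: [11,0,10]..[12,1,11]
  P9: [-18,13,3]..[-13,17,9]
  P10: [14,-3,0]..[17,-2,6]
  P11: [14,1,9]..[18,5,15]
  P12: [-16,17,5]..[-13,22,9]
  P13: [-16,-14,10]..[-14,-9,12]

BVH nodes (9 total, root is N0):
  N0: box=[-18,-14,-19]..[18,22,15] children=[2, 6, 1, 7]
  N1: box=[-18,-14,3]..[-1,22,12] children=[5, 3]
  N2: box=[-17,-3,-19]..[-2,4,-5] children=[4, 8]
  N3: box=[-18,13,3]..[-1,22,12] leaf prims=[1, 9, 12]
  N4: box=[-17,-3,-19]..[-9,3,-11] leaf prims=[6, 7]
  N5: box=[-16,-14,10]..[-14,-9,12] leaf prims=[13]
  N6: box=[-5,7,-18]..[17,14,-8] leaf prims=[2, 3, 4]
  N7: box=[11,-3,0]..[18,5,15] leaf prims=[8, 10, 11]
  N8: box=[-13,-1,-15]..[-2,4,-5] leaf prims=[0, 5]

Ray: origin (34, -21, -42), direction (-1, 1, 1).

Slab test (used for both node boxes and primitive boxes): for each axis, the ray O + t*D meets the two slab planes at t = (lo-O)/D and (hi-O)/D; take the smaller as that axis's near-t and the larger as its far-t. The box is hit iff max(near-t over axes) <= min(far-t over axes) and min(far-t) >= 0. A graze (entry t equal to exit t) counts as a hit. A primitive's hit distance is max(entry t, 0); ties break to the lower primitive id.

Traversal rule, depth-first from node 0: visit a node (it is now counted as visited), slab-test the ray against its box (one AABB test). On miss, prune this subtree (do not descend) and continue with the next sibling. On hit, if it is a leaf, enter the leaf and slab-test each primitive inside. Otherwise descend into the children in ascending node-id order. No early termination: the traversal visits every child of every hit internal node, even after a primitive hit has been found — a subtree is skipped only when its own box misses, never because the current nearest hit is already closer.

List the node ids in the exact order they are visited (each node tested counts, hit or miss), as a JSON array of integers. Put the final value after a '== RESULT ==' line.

Walk:
N0 x:[16,52] y:[7,43] z:[23,57] -> hit [23,43], descend [1, 2, 6, 7]
  N1 x:[35,52] y:[7,43] z:[45,54] -> miss, prune
  N2 x:[36,51] y:[18,25] z:[23,37] -> miss, prune
  N6 x:[17,39] y:[28,35] z:[24,34] -> hit [28,34] leaf, test {P2(miss), P3(miss), P4@t=33}
  N7 x:[16,23] y:[18,26] z:[42,57] -> miss, prune

Visited [0, 1, 2, 6, 7]. Tests: 5 box, 1 leaf. Nearest: P4.

== RESULT ==
[0, 1, 2, 6, 7]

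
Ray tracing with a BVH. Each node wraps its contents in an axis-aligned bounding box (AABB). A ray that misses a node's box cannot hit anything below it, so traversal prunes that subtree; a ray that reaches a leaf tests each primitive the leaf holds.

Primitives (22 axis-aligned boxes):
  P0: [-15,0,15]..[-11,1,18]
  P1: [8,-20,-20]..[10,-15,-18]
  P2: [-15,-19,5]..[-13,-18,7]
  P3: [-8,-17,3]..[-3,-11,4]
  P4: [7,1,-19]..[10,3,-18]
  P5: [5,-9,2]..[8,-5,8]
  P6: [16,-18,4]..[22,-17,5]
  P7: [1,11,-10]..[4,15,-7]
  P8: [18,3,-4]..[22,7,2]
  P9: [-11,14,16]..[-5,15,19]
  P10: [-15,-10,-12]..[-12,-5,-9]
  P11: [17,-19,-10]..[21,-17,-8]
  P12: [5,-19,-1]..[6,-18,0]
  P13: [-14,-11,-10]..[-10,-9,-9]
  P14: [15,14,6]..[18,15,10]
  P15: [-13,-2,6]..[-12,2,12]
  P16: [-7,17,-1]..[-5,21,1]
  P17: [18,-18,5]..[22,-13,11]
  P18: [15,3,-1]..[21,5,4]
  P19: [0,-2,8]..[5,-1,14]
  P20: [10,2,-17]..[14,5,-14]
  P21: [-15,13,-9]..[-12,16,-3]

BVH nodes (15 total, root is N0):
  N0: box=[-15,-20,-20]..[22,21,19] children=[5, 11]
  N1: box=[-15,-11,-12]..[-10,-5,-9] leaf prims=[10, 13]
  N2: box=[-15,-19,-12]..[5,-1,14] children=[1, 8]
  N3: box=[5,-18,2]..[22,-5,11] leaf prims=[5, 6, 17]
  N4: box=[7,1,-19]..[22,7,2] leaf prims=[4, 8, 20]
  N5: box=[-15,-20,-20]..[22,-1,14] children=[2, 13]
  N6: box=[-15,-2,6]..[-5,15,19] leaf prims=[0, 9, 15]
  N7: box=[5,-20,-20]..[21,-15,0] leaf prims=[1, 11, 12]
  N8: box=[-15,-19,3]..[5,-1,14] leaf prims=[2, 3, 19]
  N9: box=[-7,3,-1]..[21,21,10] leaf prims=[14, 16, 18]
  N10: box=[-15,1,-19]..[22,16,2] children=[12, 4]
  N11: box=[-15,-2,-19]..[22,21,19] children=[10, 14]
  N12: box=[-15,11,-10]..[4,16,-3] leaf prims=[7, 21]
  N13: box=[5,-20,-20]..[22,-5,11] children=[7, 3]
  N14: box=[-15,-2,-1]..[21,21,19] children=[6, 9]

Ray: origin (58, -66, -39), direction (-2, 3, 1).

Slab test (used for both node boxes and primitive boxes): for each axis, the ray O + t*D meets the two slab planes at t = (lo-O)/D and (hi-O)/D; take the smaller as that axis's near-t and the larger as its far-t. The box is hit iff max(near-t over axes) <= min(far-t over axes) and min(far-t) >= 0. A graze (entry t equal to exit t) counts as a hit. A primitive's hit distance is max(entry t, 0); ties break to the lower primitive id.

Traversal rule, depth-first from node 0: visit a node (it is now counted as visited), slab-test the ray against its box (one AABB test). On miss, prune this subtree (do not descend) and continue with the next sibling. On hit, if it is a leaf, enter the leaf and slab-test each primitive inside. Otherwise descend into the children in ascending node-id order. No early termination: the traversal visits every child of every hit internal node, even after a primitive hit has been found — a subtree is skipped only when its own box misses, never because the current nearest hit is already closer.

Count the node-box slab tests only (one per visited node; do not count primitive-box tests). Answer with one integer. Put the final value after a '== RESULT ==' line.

Walk:
N0 x:[18,73/2] y:[46/3,29] z:[19,58] -> hit [19,29], descend [5, 11]
  N5 x:[18,73/2] y:[46/3,65/3] z:[19,53] -> hit [19,65/3], descend [2, 13]
    N2 x:[53/2,73/2] y:[47/3,65/3] z:[27,53] -> miss, prune
    N13 x:[18,53/2] y:[46/3,61/3] z:[19,50] -> hit [19,61/3], descend [3, 7]
      N3 x:[18,53/2] y:[16,61/3] z:[41,50] -> miss, prune
      N7 x:[37/2,53/2] y:[46/3,17] z:[19,39] -> miss, prune
  N11 x:[18,73/2] y:[64/3,29] z:[20,58] -> hit [64/3,29], descend [10, 14]
    N10 x:[18,73/2] y:[67/3,82/3] z:[20,41] -> hit [67/3,82/3], descend [4, 12]
      N4 x:[18,51/2] y:[67/3,73/3] z:[20,41] -> hit [67/3,73/3] leaf, test {P4(miss), P8(miss), P20@t=68/3}
      N12 x:[27,73/2] y:[77/3,82/3] z:[29,36] -> miss, prune
    N14 x:[37/2,73/2] y:[64/3,29] z:[38,58] -> miss, prune

11 AABB tests over nodes [0, 5, 2, 13, 3, 7, 11, 10, 4, 12, 14]; 1 leaf entered; closest P20.

== RESULT ==
11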